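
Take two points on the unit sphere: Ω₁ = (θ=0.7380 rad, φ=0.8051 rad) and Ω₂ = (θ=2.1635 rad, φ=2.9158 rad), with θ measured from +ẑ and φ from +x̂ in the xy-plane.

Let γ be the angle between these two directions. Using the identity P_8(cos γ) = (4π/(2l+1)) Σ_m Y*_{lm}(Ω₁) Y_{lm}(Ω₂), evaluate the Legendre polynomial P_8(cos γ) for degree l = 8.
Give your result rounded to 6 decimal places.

Term-by-term m-sum for l=8 (normalisation 4π/17 = 0.739198):
  term(m=-8) = (-0.000957, 0.002308)   from Y*(Ω₁)=(0.021374, 0.003397), Y(Ω₂)=(-0.026945, 0.112269)
  term(m=-7) = (0.017628, 0.023788)   from Y*(Ω₁)=(0.075925, -0.057418), Y(Ω₂)=(-0.003033, 0.311017)
  term(m=-6) = (0.113018, -0.011092)   from Y*(Ω₁)=(0.029689, -0.249983), Y(Ω₂)=(0.096700, 0.440617)
  term(m=-5) = (0.055398, -0.117042)   from Y*(Ω₁)=(-0.274011, -0.334111), Y(Ω₂)=(0.128140, 0.270896)
  term(m=-4) = (0.030164, 0.045166)   from Y*(Ω₁)=(-0.431309, -0.034061), Y(Ω₂)=(-0.077721, -0.098582)
  term(m=-3) = (0.032590, -0.001595)   from Y*(Ω₁)=(-0.066598, 0.059157), Y(Ω₂)=(-0.285427, -0.229579)
  term(m=-2) = (-0.010025, 0.018750)   from Y*(Ω₁)=(0.013401, -0.339913), Y(Ω₂)=(-0.056238, -0.027276)
  term(m=-1) = (-0.045767, -0.076368)   from Y*(Ω₁)=(-0.183883, -0.191275), Y(Ω₂)=(0.327037, 0.075124)
  term(m=+0) = (0.030637, 0.000000)   from Y*(Ω₁)=(0.266653, -0.000000), Y(Ω₂)=(0.114895, 0.000000)
  term(m=+1) = (-0.045767, 0.076368)   from Y*(Ω₁)=(0.183883, -0.191275), Y(Ω₂)=(-0.327037, 0.075124)
  term(m=+2) = (-0.010025, -0.018750)   from Y*(Ω₁)=(0.013401, 0.339913), Y(Ω₂)=(-0.056238, 0.027276)
  term(m=+3) = (0.032590, 0.001595)   from Y*(Ω₁)=(0.066598, 0.059157), Y(Ω₂)=(0.285427, -0.229579)
  term(m=+4) = (0.030164, -0.045166)   from Y*(Ω₁)=(-0.431309, 0.034061), Y(Ω₂)=(-0.077721, 0.098582)
  term(m=+5) = (0.055398, 0.117042)   from Y*(Ω₁)=(0.274011, -0.334111), Y(Ω₂)=(-0.128140, 0.270896)
  term(m=+6) = (0.113018, 0.011092)   from Y*(Ω₁)=(0.029689, 0.249983), Y(Ω₂)=(0.096700, -0.440617)
  term(m=+7) = (0.017628, -0.023788)   from Y*(Ω₁)=(-0.075925, -0.057418), Y(Ω₂)=(0.003033, 0.311017)
  term(m=+8) = (-0.000957, -0.002308)   from Y*(Ω₁)=(0.021374, -0.003397), Y(Ω₂)=(-0.026945, -0.112269)
Total Σ_m = (0.414732, -0.000000). Multiply by 0.739198: (0.306569, -0.000000). P_8(cos γ) = 0.306569

0.306569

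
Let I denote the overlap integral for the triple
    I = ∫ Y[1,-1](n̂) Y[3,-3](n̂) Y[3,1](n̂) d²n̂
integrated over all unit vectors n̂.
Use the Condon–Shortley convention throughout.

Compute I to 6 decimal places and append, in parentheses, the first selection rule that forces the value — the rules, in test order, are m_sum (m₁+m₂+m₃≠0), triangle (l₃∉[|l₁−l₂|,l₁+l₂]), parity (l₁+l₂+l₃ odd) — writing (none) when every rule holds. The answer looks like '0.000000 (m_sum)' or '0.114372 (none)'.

Σmᵢ = -3 ≠ 0, so the φ-integral vanishes; I = 0

0.000000 (m_sum)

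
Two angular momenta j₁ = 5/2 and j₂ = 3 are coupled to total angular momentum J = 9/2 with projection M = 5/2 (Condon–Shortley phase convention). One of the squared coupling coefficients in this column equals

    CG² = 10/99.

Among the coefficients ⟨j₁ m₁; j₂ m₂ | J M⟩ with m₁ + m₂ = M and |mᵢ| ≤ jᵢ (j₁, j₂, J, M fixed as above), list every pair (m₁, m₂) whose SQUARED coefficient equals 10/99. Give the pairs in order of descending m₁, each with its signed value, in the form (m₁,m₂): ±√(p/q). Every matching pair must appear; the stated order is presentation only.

Admissible pairs with m₁+m₂ = M = 5/2: (-1/2,3), (1/2,2), (3/2,1), (5/2,0)
  (m₁,m₂)=(5/2,0): CG² = 25/66, CG = +√(25/66)
  (m₁,m₂)=(3/2,1): CG² = 10/99, CG = +√(10/99)   ← matches the target
  (m₁,m₂)=(1/2,2): CG² = 49/198, CG = −√(49/198)
  (m₁,m₂)=(-1/2,3): CG² = 3/11, CG = −√(3/11)
Pairs with CG² = 10/99: (3/2,1): +√(10/99)

(3/2,1): +√(10/99)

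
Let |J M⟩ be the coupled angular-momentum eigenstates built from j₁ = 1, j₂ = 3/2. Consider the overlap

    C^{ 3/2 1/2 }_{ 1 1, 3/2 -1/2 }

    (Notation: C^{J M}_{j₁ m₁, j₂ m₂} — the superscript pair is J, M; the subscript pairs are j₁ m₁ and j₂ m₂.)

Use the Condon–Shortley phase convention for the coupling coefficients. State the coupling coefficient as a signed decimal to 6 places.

+√(8/15) ≈ +0.730297

j₁+j₂−J=1  J+j₁−j₂=1  J−j₁+j₂=2  j₁+j₂+J+1=5
(j₁±m₁, j₂±m₂, J±M) = (2,0,1,2,2,1)
P² = 8/15
sum k=0..0:
  [0] +1/1 = 1
S = 1
C² = P²·S² = 8/15 ; C = +0.730297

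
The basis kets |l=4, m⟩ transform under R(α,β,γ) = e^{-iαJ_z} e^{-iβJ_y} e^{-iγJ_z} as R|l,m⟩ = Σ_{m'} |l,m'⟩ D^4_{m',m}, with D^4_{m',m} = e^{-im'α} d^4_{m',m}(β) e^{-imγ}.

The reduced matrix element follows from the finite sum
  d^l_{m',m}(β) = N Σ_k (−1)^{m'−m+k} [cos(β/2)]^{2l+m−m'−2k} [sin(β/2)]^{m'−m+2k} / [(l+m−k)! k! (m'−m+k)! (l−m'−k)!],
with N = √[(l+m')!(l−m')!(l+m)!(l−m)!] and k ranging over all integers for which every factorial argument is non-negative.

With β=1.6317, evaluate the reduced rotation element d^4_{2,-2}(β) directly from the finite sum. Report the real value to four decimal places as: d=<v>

d^4_{2,-2}(β=1.6317) via the finite sum:
c=cos(1.631700/2)=0.685250, s=sin(1.631700/2)=0.728308; N=√[720·2·2·720]=1440.000000
The bounds max(0,m−m')=0 and min(l+m,l−m')=2 give 3 terms
  k=0: (−1)^4·1440.0000/(96)·0.6852^4·0.7283^4 = +0.930567
  k=1: (−1)^5·1440.0000/(120)·0.6852^2·0.7283^6 = -0.840951
  k=2: (−1)^6·1440.0000/(1440)·0.6852^0·0.7283^8 = +0.079163
d^4_{2,-2}(1.6317) = +0.930567 -0.840951 +0.079163 = +0.168779

d=0.1688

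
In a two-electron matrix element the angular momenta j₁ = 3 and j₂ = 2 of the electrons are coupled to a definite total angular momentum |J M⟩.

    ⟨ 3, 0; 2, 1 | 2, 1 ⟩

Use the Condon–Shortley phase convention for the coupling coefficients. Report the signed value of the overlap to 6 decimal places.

√[5·3!3!1!/8! · 3!3!3!1!3!1!] = √(81/14)
  +(−1)^2/∏(2,1,1,1,2,0)! = 1/4  (running 1/4)
  +(−1)^3/∏(3,0,0,0,3,1)! = -1/36  (running 2/9)
⟨..|..⟩ = √(81/14)·(2/9) = +0.534522

+√(2/7) = +0.534522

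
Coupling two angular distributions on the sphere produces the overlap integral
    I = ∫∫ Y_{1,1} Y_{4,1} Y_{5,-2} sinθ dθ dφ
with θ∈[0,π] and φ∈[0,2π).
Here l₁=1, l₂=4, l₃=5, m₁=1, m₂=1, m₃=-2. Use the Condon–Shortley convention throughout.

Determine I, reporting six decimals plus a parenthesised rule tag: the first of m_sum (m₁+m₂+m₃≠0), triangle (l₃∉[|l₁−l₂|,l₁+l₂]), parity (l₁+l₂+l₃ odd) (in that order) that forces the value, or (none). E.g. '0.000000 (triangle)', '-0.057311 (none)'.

m-sum 0 ✓  L=10 even ✓  3≤5≤5 ✓
Π(2lᵢ+1) = 3×9×11 = 297
triangle coeff Δ(1,4,5) = 1/495
Σ_t [0,0]: t=0:+1/576 = 1/576
(3j)²=5/99 [(1 4 5; 0 0 0)], sign=-1
Σ_t [0,0]: t=0:+1/1440 = 1/1440
(3j)²=7/165 [(1 4 5; 1 1 -2)], sign=-1
⇒ 4πI² = 7/11
I = (+1)√(7/11/(4π)) = 0.22503380
No selection rule forces the value: the integral is nonzero (none).

0.225034 (none)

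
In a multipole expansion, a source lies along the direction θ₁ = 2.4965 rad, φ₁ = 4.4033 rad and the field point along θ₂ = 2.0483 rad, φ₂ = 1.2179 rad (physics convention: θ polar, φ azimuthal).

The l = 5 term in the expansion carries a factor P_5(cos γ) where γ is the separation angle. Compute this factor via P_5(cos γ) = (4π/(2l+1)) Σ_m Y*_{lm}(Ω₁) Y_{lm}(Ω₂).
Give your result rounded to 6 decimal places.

Summing Y*_{l m}(θ₁,φ₁)·Y_{l m}(θ₂,φ₂) over m ∈ [−5, 5]; prefactor 4π/(2·5+1) = 1.142397:
  m=-5: Y*=(-0.036464, -0.000925)  Y=(0.251688, 0.049367)  product (-0.009132, -0.002033)
  m=-4: Y*=(-0.050314, 0.144791)  Y=(-0.066536, -0.414376)  product (0.063346, 0.011215)
  m=-3: Y*=(0.285529, 0.214159)  Y=(-0.190306, 0.106977)  product (-0.077248, -0.010211)
  m=-2: Y*=(0.365229, -0.259737)  Y=(-0.171327, -0.146011)  product (-0.100498, -0.008828)
  m=-1: Y*=(-0.036434, -0.114099)  Y=(-0.100287, 0.272287)  product (0.034722, 0.001522)
  m=+0: Y*=(0.374851, -0.000000)  Y=(-0.162647, 0.000000)  product (-0.060968, 0.000000)
  m=+1: Y*=(0.036434, -0.114099)  Y=(0.100287, 0.272287)  product (0.034722, -0.001522)
  m=+2: Y*=(0.365229, 0.259737)  Y=(-0.171327, 0.146011)  product (-0.100498, 0.008828)
  m=+3: Y*=(-0.285529, 0.214159)  Y=(0.190306, 0.106977)  product (-0.077248, 0.010211)
  m=+4: Y*=(-0.050314, -0.144791)  Y=(-0.066536, 0.414376)  product (0.063346, -0.011215)
  m=+5: Y*=(0.036464, -0.000925)  Y=(-0.251688, 0.049367)  product (-0.009132, 0.002033)
Total Σ_m = (-0.238589, -0.000000). Multiply by 1.142397: (-0.272564, -0.000000). P_5(cos γ) = -0.272564

-0.272564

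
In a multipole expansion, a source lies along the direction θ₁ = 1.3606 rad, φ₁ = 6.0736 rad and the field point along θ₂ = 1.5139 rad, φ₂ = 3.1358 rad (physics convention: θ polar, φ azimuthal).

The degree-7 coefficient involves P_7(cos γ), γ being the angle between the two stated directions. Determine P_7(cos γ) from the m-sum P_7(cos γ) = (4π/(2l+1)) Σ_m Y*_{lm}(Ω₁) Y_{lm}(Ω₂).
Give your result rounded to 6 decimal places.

0.056863

Term-by-term m-sum for l=7 (normalisation 4π/15 = 0.837758):
  term(m=-7) = -0.03041 + 0.20936j   from Y*(Ω₁)=0.04429 - 0.42560j, Y(Ω₂)=-0.49400 - 0.02004j
  term(m=-6) = 0.01228 - 0.03383j   from Y*(Ω₁)=0.10527 - 0.32496j, Y(Ω₂)=0.10530 + 0.00366j
  term(m=-5) = -0.02605 + 0.04231j   from Y*(Ω₁)=-0.07115 + 0.12345j, Y(Ω₂)=0.34852 + 0.01010j
  term(m=-4) = 0.02867 - 0.03044j   from Y*(Ω₁)=-0.22800 + 0.25351j, Y(Ω₂)=-0.12261 - 0.00284j
  term(m=-3) = -0.01034 + 0.00725j   from Y*(Ω₁)=0.03328 - 0.02421j, Y(Ω₂)=-0.30691 - 0.00533j
  term(m=-2) = 0.03903 - 0.01685j   from Y*(Ω₁)=0.29896 - 0.13321j, Y(Ω₂)=0.12988 + 0.00150j
  term(m=-1) = -0.00045 + 0.00009j   from Y*(Ω₁)=-0.00156 + 0.00033j, Y(Ω₂)=0.29134 + 0.00169j
  term(m=+0) = 0.04243 + 0.00000j   from Y*(Ω₁)=-0.32149 + 0.00000j, Y(Ω₂)=-0.13198 + 0.00000j
  term(m=+1) = -0.00045 - 0.00009j   from Y*(Ω₁)=0.00156 + 0.00033j, Y(Ω₂)=-0.29134 + 0.00169j
  term(m=+2) = 0.03903 + 0.01685j   from Y*(Ω₁)=0.29896 + 0.13321j, Y(Ω₂)=0.12988 - 0.00150j
  term(m=+3) = -0.01034 - 0.00725j   from Y*(Ω₁)=-0.03328 - 0.02421j, Y(Ω₂)=0.30691 - 0.00533j
  term(m=+4) = 0.02867 + 0.03044j   from Y*(Ω₁)=-0.22800 - 0.25351j, Y(Ω₂)=-0.12261 + 0.00284j
  term(m=+5) = -0.02605 - 0.04231j   from Y*(Ω₁)=0.07115 + 0.12345j, Y(Ω₂)=-0.34852 + 0.01010j
  term(m=+6) = 0.01228 + 0.03383j   from Y*(Ω₁)=0.10527 + 0.32496j, Y(Ω₂)=0.10530 - 0.00366j
  term(m=+7) = -0.03041 - 0.20936j   from Y*(Ω₁)=-0.04429 - 0.42560j, Y(Ω₂)=0.49400 - 0.02004j
Total Σ_m = 0.06788 + 0.00000j. Multiply by 0.837758: 0.05686 + 0.00000j. P_7(cos γ) = 0.056863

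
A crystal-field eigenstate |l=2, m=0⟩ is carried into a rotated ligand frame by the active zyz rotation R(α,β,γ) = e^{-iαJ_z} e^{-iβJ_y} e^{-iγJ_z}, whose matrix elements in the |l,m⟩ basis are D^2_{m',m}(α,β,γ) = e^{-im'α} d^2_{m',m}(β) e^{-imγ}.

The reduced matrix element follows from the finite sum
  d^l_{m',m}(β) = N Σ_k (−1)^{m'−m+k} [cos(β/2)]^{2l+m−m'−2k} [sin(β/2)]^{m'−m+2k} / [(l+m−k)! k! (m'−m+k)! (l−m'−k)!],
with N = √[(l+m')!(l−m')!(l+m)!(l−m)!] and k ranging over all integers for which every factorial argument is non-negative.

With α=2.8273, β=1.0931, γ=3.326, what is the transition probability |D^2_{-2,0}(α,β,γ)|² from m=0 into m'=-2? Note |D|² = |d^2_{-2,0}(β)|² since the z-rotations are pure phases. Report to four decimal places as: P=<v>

First d^2_{-2,0}(β=1.0931), then the phase factors e^{-i(-2)α} and e^{-i(0)γ}:
Half-angle: c=0.854323, s=0.519743. N=√(1·24·2·2)=9.797959
The bounds max(0,m−m')=2 and min(l+m,l−m')=2 give 1 term
  k=2: (−1)^0·9.7980/(4)·0.8543^2·0.5197^2 = +0.482944
d^2_{-2,0}(1.0931) = +0.482944
|D^2_{-2,0}|² = |d^2_{-2,0}(β)|² = (+0.482944)² = 0.233235 (the z-rotation phases have unit modulus)

P=0.2332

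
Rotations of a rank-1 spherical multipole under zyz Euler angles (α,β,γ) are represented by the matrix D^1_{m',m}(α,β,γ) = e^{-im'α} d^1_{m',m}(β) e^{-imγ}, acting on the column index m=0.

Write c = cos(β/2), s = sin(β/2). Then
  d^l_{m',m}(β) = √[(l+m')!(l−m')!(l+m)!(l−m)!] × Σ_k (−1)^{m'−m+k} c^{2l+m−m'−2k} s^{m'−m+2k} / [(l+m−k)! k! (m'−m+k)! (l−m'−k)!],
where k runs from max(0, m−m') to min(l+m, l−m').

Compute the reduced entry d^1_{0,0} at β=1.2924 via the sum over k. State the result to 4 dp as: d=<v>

d^1_{0,0}(β=1.2924) via the finite sum:
c=cos(1.292400/2)=0.798378, s=sin(1.292400/2)=0.602157; N=√[1·1·1·1]=1.000000
k∈{0,1} keeps every argument non-negative
  k=0: (−1)^0·1.0000/(1)·0.7984^2·0.6022^0 = +0.637407
  k=1: (−1)^1·1.0000/(1)·0.7984^0·0.6022^2 = -0.362593
d^1_{0,0}(1.2924) = +0.637407 -0.362593 = +0.274814

d=0.2748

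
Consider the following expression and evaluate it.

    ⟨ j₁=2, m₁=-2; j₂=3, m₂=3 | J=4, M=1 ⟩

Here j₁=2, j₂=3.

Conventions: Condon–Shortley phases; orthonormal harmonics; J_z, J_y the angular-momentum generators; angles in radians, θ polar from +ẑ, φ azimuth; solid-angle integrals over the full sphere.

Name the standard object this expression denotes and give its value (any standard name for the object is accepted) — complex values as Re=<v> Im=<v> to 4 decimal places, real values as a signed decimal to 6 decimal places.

Clebsch–Gordan coefficient, −√(3/70) ≈ -0.207020

This is a Clebsch–Gordan (vector-coupling) coefficient.
triangle: 1!·3!·5!/10! = 720/3628800
(j±m)!: 0!·4!·6!·0!·5!·3! = 12441600
prefactor² = (2J+1)·Δ·N² = 155520/7
  k=1: −1/(1!·0!·3!·5!·0!·0!) = -1/720
Σ = -1/720  ⇒  CG² = 155520/7·(-1/720)² = 3/70
CG = −√(3/70) = -0.207020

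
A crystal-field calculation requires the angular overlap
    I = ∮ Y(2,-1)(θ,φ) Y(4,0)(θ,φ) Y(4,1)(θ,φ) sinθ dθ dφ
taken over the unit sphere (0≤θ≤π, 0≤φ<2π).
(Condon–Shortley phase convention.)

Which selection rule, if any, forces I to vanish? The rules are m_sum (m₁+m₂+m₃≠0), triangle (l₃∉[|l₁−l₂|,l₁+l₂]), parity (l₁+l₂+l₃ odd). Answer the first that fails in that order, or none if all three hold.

Σmᵢ = 0  ✓
l₃∈[|l₁−l₂|,l₁+l₂]=[2,6], have l₃=4  ✓
Σlᵢ = 10 ⇒ even  ✓

none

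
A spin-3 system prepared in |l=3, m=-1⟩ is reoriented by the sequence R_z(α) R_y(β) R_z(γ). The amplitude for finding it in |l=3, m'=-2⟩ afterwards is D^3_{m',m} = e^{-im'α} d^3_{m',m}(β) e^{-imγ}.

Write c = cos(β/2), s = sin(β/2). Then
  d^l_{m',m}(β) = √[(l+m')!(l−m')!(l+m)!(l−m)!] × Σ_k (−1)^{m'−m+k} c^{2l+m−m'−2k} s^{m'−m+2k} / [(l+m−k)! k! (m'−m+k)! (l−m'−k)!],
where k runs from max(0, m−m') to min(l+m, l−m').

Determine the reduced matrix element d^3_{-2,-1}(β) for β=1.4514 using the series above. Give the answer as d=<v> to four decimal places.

d=-0.2823

d^3_{-2,-1}(β=1.4514) via the finite sum:
Half-angle: c=0.748035, s=0.663659. N=√(1·120·2·24)=75.894664
The bounds max(0,m−m')=1 and min(l+m,l−m')=2 give 2 terms
  k=1: (−1)^0·75.8947/(24)·0.7480^5·0.6637^1 = +0.491535
  k=2: (−1)^1·75.8947/(12)·0.7480^3·0.6637^3 = -0.773804
d^3_{-2,-1}(1.4514) = +0.491535 -0.773804 = -0.282269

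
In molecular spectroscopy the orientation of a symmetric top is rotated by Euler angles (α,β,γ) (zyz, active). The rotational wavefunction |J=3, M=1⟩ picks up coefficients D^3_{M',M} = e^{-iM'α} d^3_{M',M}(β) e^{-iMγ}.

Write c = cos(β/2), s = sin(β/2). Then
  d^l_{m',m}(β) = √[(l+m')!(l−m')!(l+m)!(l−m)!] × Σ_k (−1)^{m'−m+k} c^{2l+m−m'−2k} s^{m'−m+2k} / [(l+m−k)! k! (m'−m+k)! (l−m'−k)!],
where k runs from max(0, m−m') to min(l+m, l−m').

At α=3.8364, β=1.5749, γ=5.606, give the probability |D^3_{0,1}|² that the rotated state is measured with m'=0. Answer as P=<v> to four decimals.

D^3_{0,1}(3.8364,1.5749,5.6060) = e^{-i·0·3.8364}·d^3_{0,1}(1.5749)·e^{-i·1·5.6060}. Compute d first:
Half-angle: c=0.705654, s=0.708556. N=√(6·6·24·2)=41.569219
Admissible k: 1..3 (factorial args all ≥0)
  k=1: (−1)^0·41.5692/(12)·0.7057^5·0.7086^1 = +0.429463
  k=2: (−1)^1·41.5692/(4)·0.7057^3·0.7086^3 = -1.299005
  k=3: (−1)^2·41.5692/(12)·0.7057^1·0.7086^5 = +0.436570
d^3_{0,1}(1.5749) = +0.429463 -1.299005 +0.436570 = -0.432973
|D^3_{0,1}|² = |d^3_{0,1}(β)|² = (-0.432973)² = 0.187465 (the z-rotation phases have unit modulus)

P=0.1875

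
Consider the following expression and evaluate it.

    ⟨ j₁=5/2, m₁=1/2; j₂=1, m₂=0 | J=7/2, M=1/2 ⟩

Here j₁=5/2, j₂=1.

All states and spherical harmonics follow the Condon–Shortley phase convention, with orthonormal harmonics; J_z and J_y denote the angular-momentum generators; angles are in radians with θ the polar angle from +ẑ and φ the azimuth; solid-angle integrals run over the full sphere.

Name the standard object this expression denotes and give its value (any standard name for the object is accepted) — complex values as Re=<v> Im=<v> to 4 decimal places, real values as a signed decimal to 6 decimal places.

This is a Clebsch–Gordan (vector-coupling) coefficient.
√[8·0!5!2!/8! · 3!2!1!1!4!3!] = √(576/7)
  +(−1)^0/∏(0,0,2,1,3,1)! = 1/12  (running 1/12)
⟨..|..⟩ = √(576/7)·(1/12) = +0.755929

Clebsch–Gordan coefficient, +√(4/7) ≈ +0.755929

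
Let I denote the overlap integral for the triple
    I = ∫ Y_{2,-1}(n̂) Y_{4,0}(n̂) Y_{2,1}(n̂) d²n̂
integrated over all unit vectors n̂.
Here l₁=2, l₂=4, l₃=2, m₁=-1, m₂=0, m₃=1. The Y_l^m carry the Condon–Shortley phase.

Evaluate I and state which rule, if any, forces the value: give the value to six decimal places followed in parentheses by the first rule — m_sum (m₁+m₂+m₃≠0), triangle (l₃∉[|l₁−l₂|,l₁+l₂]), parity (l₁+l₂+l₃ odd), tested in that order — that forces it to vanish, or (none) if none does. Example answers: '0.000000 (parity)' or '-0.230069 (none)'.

0.161197 (none)

m-sum 0 ✓  L=8 even ✓  2≤2≤6 ✓
Π(2lᵢ+1) = 5×9×5 = 225
triangle coeff Δ(2,4,2) = 1/630
Σ_t [2,2]: t=2:+1/16 = 1/16
(3j)²=2/35 [(2 4 2; 0 0 0)], sign=+1
Σ_t [3,3]: t=3:−1/36 = -1/36
(3j)²=8/315 [(2 4 2; -1 0 1)], sign=+1
⇒ 4πI² = 16/49
I = (+1)√(16/49/(4π)) = 0.16119702
No selection rule forces the value: the integral is nonzero (none).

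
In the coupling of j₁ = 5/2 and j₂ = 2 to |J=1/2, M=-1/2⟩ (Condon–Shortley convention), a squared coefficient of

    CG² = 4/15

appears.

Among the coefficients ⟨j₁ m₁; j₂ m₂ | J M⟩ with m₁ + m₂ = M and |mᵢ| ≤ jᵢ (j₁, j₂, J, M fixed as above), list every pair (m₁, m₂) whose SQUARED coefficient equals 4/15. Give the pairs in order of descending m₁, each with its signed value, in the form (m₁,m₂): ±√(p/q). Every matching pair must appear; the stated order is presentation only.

(-3/2,1): −√(4/15)

Admissible pairs with m₁+m₂ = M = -1/2: (-5/2,2), (-3/2,1), (-1/2,0), (1/2,-1), (3/2,-2)
  (m₁,m₂)=(3/2,-2): CG² = 1/15, CG = +√(1/15)
  (m₁,m₂)=(1/2,-1): CG² = 2/15, CG = −√(2/15)
  (m₁,m₂)=(-1/2,0): CG² = 1/5, CG = +√(1/5)
  (m₁,m₂)=(-3/2,1): CG² = 4/15, CG = −√(4/15)   ← matches the target
  (m₁,m₂)=(-5/2,2): CG² = 1/3, CG = +√(1/3)
Pairs with CG² = 4/15: (-3/2,1): −√(4/15)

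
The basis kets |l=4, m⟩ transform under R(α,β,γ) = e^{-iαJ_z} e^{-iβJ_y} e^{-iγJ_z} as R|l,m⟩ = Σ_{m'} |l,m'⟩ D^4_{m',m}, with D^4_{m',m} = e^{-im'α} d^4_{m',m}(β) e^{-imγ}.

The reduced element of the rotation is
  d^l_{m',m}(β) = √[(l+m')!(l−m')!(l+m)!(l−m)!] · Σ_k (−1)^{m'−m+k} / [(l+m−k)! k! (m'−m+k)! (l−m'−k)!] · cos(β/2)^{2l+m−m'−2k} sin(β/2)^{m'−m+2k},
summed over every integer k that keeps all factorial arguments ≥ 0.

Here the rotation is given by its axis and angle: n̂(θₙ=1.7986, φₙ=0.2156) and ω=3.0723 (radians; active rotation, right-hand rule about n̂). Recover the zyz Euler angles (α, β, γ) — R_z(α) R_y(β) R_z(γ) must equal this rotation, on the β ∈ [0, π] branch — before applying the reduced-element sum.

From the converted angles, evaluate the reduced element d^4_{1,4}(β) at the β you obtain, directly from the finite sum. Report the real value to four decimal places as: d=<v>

Axis–angle → zyz. n̂ = (sinθₙcosφₙ, sinθₙsinφₙ, cosθₙ) = (+0.951611, +0.208407, -0.225838), ω = 3.0723.
R = I cosω + sinω [n̂]ₓ + (1−cosω) n̂n̂ᵀ gives
  R = [+0.811354, +0.411804, -0.414876; +0.380532, -0.910838, -0.159906; -0.443735, -0.028133, -0.895717]
β = atan2(√(R₁₃²+R₂₃²), R₃₃) = 2.680837; α = atan2(R₂₃, R₁₃) mod 2π = 3.509478; γ = atan2(R₃₂, −R₃₁) mod 2π = 6.219870
d^4_{1,4}(β=2.6808) via the finite sum:
Half-angle: c=0.228346, s=0.973580. N=√(120·6·40320·1)=5387.986637
Admissible k: 3..3 (factorial args all ≥0)
  k=3: (−1)^0·5387.9866/(720)·0.2283^5·0.9736^3 = +0.004287
d^4_{1,4}(2.6808) = +0.004287

d=0.0043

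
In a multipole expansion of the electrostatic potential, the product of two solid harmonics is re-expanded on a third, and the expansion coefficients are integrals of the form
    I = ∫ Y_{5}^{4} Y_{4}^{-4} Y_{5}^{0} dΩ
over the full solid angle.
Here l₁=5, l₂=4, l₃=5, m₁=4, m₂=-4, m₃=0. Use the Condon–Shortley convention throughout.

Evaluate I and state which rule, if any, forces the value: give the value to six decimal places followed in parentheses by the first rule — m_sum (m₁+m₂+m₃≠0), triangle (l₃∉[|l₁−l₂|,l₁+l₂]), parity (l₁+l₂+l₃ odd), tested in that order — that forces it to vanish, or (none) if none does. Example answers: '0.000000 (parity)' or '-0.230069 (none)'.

0.130198 (none)

Checks pass: Σm=0; 14 even; l₃=5∈[1,9].
(2·5+1)(2·4+1)(2·5+1) = 1089
Δ: 4! 6! 4! / 15! → 1/3153150
sum: t=0:+1/69120 t=1:−1/1728 t=2:+1/576 t=3:−1/1728 t=4:+1/69120 = 7/11520
3j²(5 4 5; 0 0 0) = Δ·Π!·Σ² = 2/143  (sign -1)
sum: t=0:+1/69120 = 1/69120
3j²(5 4 5; 4 -4 0) = Δ·Π!·Σ² = 2/143  (sign -1)
combine: 4πI² = 1089·2/143·2/143 = 36/169
take √, sign +1: I = 0.13019760
No selection rule forces the value: the integral is nonzero (none).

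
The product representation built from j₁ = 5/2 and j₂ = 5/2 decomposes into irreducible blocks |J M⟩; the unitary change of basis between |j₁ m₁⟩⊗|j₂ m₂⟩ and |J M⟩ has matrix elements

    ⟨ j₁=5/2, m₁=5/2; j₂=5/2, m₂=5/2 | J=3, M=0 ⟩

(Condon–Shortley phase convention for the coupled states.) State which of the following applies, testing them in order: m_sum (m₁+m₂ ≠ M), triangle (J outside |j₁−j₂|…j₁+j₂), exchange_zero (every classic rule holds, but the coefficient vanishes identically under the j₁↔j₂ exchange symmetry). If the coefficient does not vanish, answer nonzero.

m-sum: m₁+m₂ = 5/2+5/2 = 5, M = 0  ✗ ⇒ coefficient is 0

m_sum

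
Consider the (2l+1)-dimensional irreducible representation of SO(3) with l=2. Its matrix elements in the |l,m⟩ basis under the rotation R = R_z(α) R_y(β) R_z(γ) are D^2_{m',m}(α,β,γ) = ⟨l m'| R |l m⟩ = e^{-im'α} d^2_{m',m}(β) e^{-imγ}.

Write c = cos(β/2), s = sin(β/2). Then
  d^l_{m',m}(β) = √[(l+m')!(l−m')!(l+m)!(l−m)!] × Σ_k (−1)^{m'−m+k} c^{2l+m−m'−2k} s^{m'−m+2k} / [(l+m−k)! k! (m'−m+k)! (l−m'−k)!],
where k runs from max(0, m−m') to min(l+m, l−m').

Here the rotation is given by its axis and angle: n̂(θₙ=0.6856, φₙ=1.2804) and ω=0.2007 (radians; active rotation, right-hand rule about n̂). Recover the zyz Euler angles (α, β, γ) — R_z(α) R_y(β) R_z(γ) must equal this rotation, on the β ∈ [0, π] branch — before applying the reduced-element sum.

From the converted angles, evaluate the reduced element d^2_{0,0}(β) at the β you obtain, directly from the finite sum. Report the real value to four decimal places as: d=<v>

Axis–angle → zyz. n̂ = (sinθₙcosφₙ, sinθₙsinφₙ, cosθₙ) = (+0.181288, +0.606628, +0.774039), ω = 0.2007.
R = I cosω + sinω [n̂]ₓ + (1−cosω) n̂n̂ᵀ gives
  R = [+0.980587, -0.152101, +0.123751; +0.156516, +0.987314, -0.026715; -0.118118, +0.045566, +0.991954]
β = atan2(√(R₁₃²+R₂₃²), R₃₃) = 0.126943; α = atan2(R₂₃, R₁₃) mod 2π = 6.070568; γ = atan2(R₃₂, −R₃₁) mod 2π = 0.368176
d^2_{0,0}(β=0.1269) via the finite sum:
c=cos(0.126943/2)=0.997986, s=sin(0.126943/2)=0.063429; N=√[2·2·2·2]=4.000000
k∈{0,1,2} keeps every argument non-negative
  k=0: (−1)^0·4.0000/(4)·0.9980^4·0.0634^0 = +0.991970
  k=1: (−1)^1·4.0000/(1)·0.9980^2·0.0634^2 = -0.016028
  k=2: (−1)^2·4.0000/(4)·0.9980^0·0.0634^4 = +0.000016
d^2_{0,0}(0.1269) = +0.991970 -0.016028 +0.000016 = +0.975958

d=0.9760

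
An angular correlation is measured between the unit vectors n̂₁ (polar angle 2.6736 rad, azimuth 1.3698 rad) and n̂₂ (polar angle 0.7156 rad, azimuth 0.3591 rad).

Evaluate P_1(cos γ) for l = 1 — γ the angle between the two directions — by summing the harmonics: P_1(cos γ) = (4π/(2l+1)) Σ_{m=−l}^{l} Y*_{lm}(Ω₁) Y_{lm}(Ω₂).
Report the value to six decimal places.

-0.516322

Expand P_1 via completeness: Σ_{m} conj(Y_{1,m}) at Ω₁ times Y_{1,m} at Ω₂ —
  m=-1: (0.031115, 0.152713) × (0.212210, -0.079659) = (0.018768, 0.029929)  (running Σ = (0.018768, 0.029929))
  m=0: (-0.436066, -0.000000) × (0.368748, 0.000000) = (-0.160798, -0.000000)  (running Σ = (-0.142031, 0.029929))
  m=1: (-0.031115, 0.152713) × (-0.212210, -0.079659) = (0.018768, -0.029929)  (running Σ = (-0.123263, 0.000000))
Accumulated sum (-0.123263, 0.000000); after 4π/(2l+1) scaling, (-0.516322, 0.000000) ⇒ P_1 = -0.516322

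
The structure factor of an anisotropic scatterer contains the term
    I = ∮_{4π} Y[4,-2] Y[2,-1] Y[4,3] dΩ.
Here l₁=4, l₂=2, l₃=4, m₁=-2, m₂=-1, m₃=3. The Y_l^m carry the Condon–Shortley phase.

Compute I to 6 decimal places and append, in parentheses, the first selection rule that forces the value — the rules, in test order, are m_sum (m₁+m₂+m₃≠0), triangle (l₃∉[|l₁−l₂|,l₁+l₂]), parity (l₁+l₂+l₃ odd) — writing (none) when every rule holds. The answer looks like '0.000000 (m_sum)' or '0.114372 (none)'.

Rules hold: Σm=0, L=10 even, 2≤4≤6.
N = 9·5·9 = 405
Δ = 2!·6!·2!/11! = 1/13860
Racah Σ t=0..2: t=0:+1/192 t=1:−1/36 t=2:+1/192 = -5/288
⇒ 3j(4 2 4; 0 0 0)² = 20/693, sgn -1
Racah Σ t=0..1: t=0:+1/1440 t=1:−1/240 = -1/288
⇒ 3j(4 2 4; -2 -1 3)² = 5/132, sgn +1
4πI² = N·(3j₀)²·(3jₘ)² = 375/847
I = -1·√(0.442739/4π) = -0.18770204
No selection rule forces the value: the integral is nonzero (none).

-0.187702 (none)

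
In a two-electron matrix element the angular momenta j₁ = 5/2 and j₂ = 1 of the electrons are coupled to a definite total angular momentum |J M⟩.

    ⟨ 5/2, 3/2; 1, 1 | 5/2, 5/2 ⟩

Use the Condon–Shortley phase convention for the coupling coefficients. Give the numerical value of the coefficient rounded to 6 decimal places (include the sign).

√[6·1!4!1!/7! · 4!1!2!0!5!0!] = √(1152/7)
  +(−1)^1/∏(1,0,0,1,4,0)! = -1/24  (running -1/24)
⟨..|..⟩ = √(1152/7)·(-1/24) = -0.534522

-0.534522  (= −√(2/7))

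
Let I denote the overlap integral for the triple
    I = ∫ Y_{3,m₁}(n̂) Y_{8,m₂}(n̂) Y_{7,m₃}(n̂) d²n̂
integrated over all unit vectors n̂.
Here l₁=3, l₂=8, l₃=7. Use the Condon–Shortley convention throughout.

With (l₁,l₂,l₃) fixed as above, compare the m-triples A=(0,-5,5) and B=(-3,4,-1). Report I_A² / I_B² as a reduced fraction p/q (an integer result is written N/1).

12493/37125

Shared (l₁,l₂,l₃)=(3,8,7): N and (l;000)² cancel in I_A²/I_B².
A: Δ = 4!·2!·12!/19! = 1/5290740; Racah Σ t=1..3: t=1:−1/87091200 t=2:+1/159667200 t=3:−1/5748019200 = -31/5748019200; ⇒ 3j(3 8 7; 0 -5 5)² = 961/135660, sgn -1
B: Δ = 4!·2!·12!/19! = 1/5290740; Racah Σ t=4..4: t=4:+1/46448640 = 1/46448640; ⇒ 3j(3 8 7; -3 4 -1)² = 2475/117572, sgn +1
I_A²/I_B² = (961/135660)/(2475/117572) = 12493/37125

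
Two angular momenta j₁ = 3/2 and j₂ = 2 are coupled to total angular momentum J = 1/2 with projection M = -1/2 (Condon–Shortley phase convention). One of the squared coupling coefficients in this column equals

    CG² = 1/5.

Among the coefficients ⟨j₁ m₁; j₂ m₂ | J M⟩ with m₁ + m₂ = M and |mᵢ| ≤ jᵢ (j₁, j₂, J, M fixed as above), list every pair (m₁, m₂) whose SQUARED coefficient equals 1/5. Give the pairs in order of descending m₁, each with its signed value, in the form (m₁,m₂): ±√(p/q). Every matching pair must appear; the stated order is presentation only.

(-1/2,0): +√(1/5)

Admissible pairs with m₁+m₂ = M = -1/2: (-3/2,1), (-1/2,0), (1/2,-1), (3/2,-2)
  (m₁,m₂)=(3/2,-2): CG² = 2/5, CG = +√(2/5)
  (m₁,m₂)=(1/2,-1): CG² = 3/10, CG = −√(3/10)
  (m₁,m₂)=(-1/2,0): CG² = 1/5, CG = +√(1/5)   ← matches the target
  (m₁,m₂)=(-3/2,1): CG² = 1/10, CG = −√(1/10)
Pairs with CG² = 1/5: (-1/2,0): +√(1/5)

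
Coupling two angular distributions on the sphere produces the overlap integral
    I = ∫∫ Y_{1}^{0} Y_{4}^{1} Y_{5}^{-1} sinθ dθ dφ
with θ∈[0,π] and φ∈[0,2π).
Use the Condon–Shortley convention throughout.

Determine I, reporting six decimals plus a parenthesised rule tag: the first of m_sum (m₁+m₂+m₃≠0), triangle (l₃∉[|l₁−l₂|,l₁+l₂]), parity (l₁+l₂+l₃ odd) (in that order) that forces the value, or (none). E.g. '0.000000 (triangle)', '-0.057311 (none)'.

m-sum 0 ✓  L=10 even ✓  3≤5≤5 ✓
Π(2lᵢ+1) = 3×9×11 = 297
triangle coeff Δ(1,4,5) = 1/495
Σ_t [0,0]: t=0:+1/576 = 1/576
(3j)²=5/99 [(1 4 5; 0 0 0)], sign=-1
Σ_t [0,0]: t=0:+1/720 = 1/720
(3j)²=8/165 [(1 4 5; 0 1 -1)], sign=+1
⇒ 4πI² = 8/11
I = (-1)√(8/11/(4π)) = -0.24057125
No selection rule forces the value: the integral is nonzero (none).

-0.240571 (none)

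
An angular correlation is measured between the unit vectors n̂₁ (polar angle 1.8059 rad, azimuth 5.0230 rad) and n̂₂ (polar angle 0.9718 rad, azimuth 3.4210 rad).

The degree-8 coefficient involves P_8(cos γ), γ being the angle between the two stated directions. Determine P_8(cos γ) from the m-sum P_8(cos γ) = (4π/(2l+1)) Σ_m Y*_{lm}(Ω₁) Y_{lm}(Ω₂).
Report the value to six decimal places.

Expand P_8 via completeness: Σ_{m} conj(Y_{8,m}) at Ω₁ times Y_{8,m} at Ω₂ —
  [-8]  conj(Y_{8,-8})(Ω₁) = (-0.326573, 0.251735) ; Y_{8,-8}(Ω₂) = (-0.068806, -0.087843) ; Δ = (0.044583, 0.011366)
  [-7]  conj(Y_{8,-7})(Ω₁) = (0.325289, 0.224208) ; Y_{8,-7}(Ω₂) = (0.114446, 0.282384) ; Δ = (-0.026085, 0.117516)
  [-6]  conj(Y_{8,-6})(Ω₁) = (-0.017103, 0.056719) ; Y_{8,-6}(Ω₂) = (-0.047472, -0.447667) ; Δ = (0.026203, 0.004964)
  [-5]  conj(Y_{8,-5})(Ω₁) = (0.360116, -0.006390) ; Y_{8,-5}(Ω₂) = (-0.053860, 0.306841) ; Δ = (-0.017435, 0.110843)
  [-4]  conj(Y_{8,-4})(Ω₁) = (-0.021412, -0.062851) ; Y_{8,-4}(Ω₂) = (-0.048010, 0.098590) ; Δ = (0.007224, 0.000906)
  [-3]  conj(Y_{8,-3})(Ω₁) = (0.255967, -0.190166) ; Y_{8,-3}(Ω₂) = (0.245669, -0.273098) ; Δ = (0.010949, -0.116622)
  [-2]  conj(Y_{8,-2})(Ω₁) = (-0.097352, -0.069680) ; Y_{8,-2}(Ω₂) = (-0.068381, 0.042758) ; Δ = (0.009636, 0.000602)
  [-1]  conj(Y_{8,-1})(Ω₁) = (0.090446, -0.281761) ; Y_{8,-1}(Ω₂) = (-0.317553, 0.091110) ; Δ = (-0.003050, 0.097714)
  [+0]  conj(Y_{8,0})(Ω₁) = (-0.134752, -0.000000) ; Y_{8,0}(Ω₂) = (0.132678, 0.000000) ; Δ = (-0.017879, -0.000000)
  [+1]  conj(Y_{8,1})(Ω₁) = (-0.090446, -0.281761) ; Y_{8,1}(Ω₂) = (0.317553, 0.091110) ; Δ = (-0.003050, -0.097714)
  [+2]  conj(Y_{8,2})(Ω₁) = (-0.097352, 0.069680) ; Y_{8,2}(Ω₂) = (-0.068381, -0.042758) ; Δ = (0.009636, -0.000602)
  [+3]  conj(Y_{8,3})(Ω₁) = (-0.255967, -0.190166) ; Y_{8,3}(Ω₂) = (-0.245669, -0.273098) ; Δ = (0.010949, 0.116622)
  [+4]  conj(Y_{8,4})(Ω₁) = (-0.021412, 0.062851) ; Y_{8,4}(Ω₂) = (-0.048010, -0.098590) ; Δ = (0.007224, -0.000906)
  [+5]  conj(Y_{8,5})(Ω₁) = (-0.360116, -0.006390) ; Y_{8,5}(Ω₂) = (0.053860, 0.306841) ; Δ = (-0.017435, -0.110843)
  [+6]  conj(Y_{8,6})(Ω₁) = (-0.017103, -0.056719) ; Y_{8,6}(Ω₂) = (-0.047472, 0.447667) ; Δ = (0.026203, -0.004964)
  [+7]  conj(Y_{8,7})(Ω₁) = (-0.325289, 0.224208) ; Y_{8,7}(Ω₂) = (-0.114446, 0.282384) ; Δ = (-0.026085, -0.117516)
  [+8]  conj(Y_{8,8})(Ω₁) = (-0.326573, -0.251735) ; Y_{8,8}(Ω₂) = (-0.068806, 0.087843) ; Δ = (0.044583, -0.011366)
Σ over m = (0.086175, 0.000000); ×(4π/17) → (0.063700, 0.000000). Real part: 0.063700

0.063700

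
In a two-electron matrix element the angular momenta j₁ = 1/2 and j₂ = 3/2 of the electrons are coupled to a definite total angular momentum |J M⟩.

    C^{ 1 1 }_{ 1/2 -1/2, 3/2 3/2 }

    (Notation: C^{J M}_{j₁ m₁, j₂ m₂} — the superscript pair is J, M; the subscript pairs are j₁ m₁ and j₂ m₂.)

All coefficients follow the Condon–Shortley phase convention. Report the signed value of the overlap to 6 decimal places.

−√(3/4) ≈ -0.866025

j₁+j₂−J=1  J+j₁−j₂=0  J−j₁+j₂=2  j₁+j₂+J+1=4
(j₁±m₁, j₂±m₂, J±M) = (0,1,3,0,2,0)
P² = 3
sum k=1..1:
  [1] −1/2 = -1/2
S = -1/2
C² = P²·S² = 3/4 ; C = -0.866025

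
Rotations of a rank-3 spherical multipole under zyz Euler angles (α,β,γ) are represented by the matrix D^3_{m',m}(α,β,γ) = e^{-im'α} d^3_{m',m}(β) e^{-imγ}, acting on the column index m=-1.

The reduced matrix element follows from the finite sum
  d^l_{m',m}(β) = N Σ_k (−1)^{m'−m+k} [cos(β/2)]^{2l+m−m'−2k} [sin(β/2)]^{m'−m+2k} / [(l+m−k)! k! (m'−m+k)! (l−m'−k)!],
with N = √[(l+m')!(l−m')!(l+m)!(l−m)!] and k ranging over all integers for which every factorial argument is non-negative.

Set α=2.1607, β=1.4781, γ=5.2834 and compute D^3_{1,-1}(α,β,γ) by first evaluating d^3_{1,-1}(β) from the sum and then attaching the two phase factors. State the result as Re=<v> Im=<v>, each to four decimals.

D^3_{1,-1}(2.1607,1.4781,5.2834) = e^{-i·1·2.1607}·d^3_{1,-1}(1.4781)·e^{-i·-1·5.2834}. Compute d first:
c=cos(1.478100/2)=0.739109, s=sin(1.478100/2)=0.673586; N=√[24·2·2·24]=48.000000
Admissible k: 0..2 (factorial args all ≥0)
  k=0: (−1)^2·48.0000/(8)·0.7391^4·0.6736^2 = +0.812402
  k=1: (−1)^3·48.0000/(6)·0.7391^2·0.6736^4 = -0.899661
  k=2: (−1)^4·48.0000/(48)·0.7391^0·0.6736^6 = +0.093403
d^3_{1,-1}(1.4781) = +0.812402 -0.899661 +0.093403 = +0.006143
Phases: e^{-i·(1)·2.1607}=-0.556281-0.830994i, e^{-i·(-1)·5.2834}=+0.540483-0.841355i ⇒ D=-0.006142+0.000116i

Re=-0.0061 Im=0.0001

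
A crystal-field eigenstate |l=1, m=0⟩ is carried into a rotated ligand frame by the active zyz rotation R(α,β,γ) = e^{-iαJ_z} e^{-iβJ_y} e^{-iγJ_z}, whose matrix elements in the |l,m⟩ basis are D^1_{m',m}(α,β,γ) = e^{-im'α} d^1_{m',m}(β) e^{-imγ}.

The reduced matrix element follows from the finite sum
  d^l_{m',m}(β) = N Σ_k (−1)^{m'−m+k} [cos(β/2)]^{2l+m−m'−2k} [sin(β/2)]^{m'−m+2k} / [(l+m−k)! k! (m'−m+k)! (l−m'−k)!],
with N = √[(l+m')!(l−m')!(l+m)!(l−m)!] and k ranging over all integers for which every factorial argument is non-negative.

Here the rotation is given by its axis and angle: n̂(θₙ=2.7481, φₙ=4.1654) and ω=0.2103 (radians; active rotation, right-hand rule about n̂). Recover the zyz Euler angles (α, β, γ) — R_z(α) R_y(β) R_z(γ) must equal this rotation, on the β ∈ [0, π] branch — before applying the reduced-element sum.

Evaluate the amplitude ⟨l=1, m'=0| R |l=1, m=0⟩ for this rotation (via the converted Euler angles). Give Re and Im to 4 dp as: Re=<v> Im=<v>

Re=0.9968 Im=0.0000

Axis–angle → zyz. n̂ = (sinθₙcosφₙ, sinθₙsinφₙ, cosθₙ) = (-0.199422, -0.327474, -0.923576), ω = 0.2103.
R = I cosω + sinω [n̂]ₓ + (1−cosω) n̂n̂ᵀ gives
  R = [+0.978845, +0.194238, -0.064303; -0.191361, +0.980331, +0.048293; +0.072419, -0.034967, +0.996761]
β = atan2(√(R₁₃²+R₂₃²), R₃₃) = 0.080506; α = atan2(R₂₃, R₁₃) mod 2π = 2.497437; γ = atan2(R₃₂, −R₃₁) mod 2π = 3.591415
D^1_{0,0}(2.4974,0.0805,3.5914) = e^{-i·0·2.4974}·d^1_{0,0}(0.0805)·e^{-i·0·3.5914}. Compute d first:
Half-angle: c=0.999190, s=0.040242. N=√(1·1·1·1)=1.000000
k: max(0,(0)−(0))=0 … min(1+(0),1−(0))=1
  k=0: (−1)^0·1.0000/(1)·0.9992^2·0.0402^0 = +0.998381
  k=1: (−1)^1·1.0000/(1)·0.9992^0·0.0402^2 = -0.001619
d^1_{0,0}(0.0805) = +0.998381 -0.001619 = +0.996761
D = (+1.000000+0.000000i)·(+0.996761)·(+1.000000+0.000000i) = +0.996761+0.000000i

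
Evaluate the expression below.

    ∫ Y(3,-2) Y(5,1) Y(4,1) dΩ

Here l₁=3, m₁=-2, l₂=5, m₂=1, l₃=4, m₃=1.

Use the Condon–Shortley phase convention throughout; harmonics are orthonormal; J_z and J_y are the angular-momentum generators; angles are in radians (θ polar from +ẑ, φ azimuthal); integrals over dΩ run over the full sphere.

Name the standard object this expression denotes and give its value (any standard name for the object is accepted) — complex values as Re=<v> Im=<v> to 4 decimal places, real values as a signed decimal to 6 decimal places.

Gaunt coefficient, +0.138239

This is a Gaunt coefficient — the integral of a triple product of spherical harmonics over the sphere.
m-sum 0 ✓  L=12 even ✓  2≤4≤8 ✓
Π(2lᵢ+1) = 7×11×9 = 693
triangle coeff Δ(3,5,4) = 1/180180
Σ_t [1,3]: t=1:−1/576 t=2:+1/144 t=3:−1/576 = 1/288
(3j)²=20/1001 [(3 5 4; 0 0 0)], sign=+1
Σ_t [3,4]: t=3:−1/432 t=4:+1/1152 = -5/3456
(3j)²=625/36036 [(3 5 4; -2 1 1)], sign=+1
⇒ 4πI² = 3125/13013
I = (+1)√(3125/13013/(4π)) = 0.13823925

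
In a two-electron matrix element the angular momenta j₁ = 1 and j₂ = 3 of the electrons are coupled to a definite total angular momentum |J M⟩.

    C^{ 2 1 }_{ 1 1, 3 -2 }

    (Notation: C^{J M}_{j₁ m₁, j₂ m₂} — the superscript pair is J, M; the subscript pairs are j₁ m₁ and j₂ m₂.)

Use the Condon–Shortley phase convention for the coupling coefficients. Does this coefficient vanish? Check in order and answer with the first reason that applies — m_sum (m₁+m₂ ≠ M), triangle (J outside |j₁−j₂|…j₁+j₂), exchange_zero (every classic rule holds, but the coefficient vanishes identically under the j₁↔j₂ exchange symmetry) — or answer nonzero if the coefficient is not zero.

m_sum

m-sum: m₁+m₂ = 1+(-2) = -1, M = 1  ✗ ⇒ coefficient is 0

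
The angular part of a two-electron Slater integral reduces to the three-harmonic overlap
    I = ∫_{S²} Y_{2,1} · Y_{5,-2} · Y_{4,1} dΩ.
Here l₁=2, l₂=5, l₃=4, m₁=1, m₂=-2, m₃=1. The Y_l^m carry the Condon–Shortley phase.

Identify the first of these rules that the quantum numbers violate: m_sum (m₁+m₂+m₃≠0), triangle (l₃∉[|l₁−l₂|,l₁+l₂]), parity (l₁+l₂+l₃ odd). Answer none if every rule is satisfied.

m₁+m₂+m₃ = 1 − 2 + 1 = 0  ✓
triangle: |2−5|=3 ≤ l₃=4 ≤ 2+5=7  ✓
parity: l₁+l₂+l₃ = 11 is odd  ✗

parity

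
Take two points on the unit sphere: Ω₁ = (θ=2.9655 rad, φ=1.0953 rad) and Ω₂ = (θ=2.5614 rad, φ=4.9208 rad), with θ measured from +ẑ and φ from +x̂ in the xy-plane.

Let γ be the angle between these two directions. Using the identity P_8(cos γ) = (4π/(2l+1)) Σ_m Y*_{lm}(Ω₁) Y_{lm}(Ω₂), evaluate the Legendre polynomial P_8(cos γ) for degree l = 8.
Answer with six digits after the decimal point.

0.200965

Summing Y*_{l m}(θ₁,φ₁)·Y_{l m}(θ₂,φ₂) over m ∈ [−8, 8]; prefactor 4π/(2·8+1) = 0.739198:
  term(m=-8) = (0.000000, 0.000000)   from Y*(Ω₁)=(-0.000000, 0.000000), Y(Ω₂)=(-0.000405, -0.004184)
  term(m=-7) = (-0.000000, -0.000000)   from Y*(Ω₁)=(-0.000002, -0.000010), Y(Ω₂)=(0.025491, 0.002865)
  term(m=-6) = (-0.000008, 0.000012)   from Y*(Ω₁)=(0.000141, 0.000042), Y(Ω₂)=(-0.030532, 0.092031)
  term(m=-5) = (0.000370, -0.000105)   from Y*(Ω₁)=(-0.001055, 0.001101), Y(Ω₂)=(-0.217798, -0.127243)
  term(m=-4) = (-0.004819, -0.002072)   from Y*(Ω₁)=(-0.003820, -0.011109), Y(Ω₂)=(0.300156, -0.330612)
  term(m=-3) = (0.014479, 0.027749)   from Y*(Ω₁)=(0.066072, 0.009601), Y(Ω₂)=(0.274380, 0.380112)
  term(m=-2) = (0.005493, -0.026691)   from Y*(Ω₁)=(-0.154467, 0.216458), Y(Ω₂)=(-0.093702, 0.041488)
  term(m=-1) = (0.191584, -0.156169)   from Y*(Ω₁)=(-0.297405, -0.577597), Y(Ω₂)=(0.078719, 0.372224)
  term(m=+0) = (-0.142329, 0.000000)   from Y*(Ω₁)=(0.598379, -0.000000), Y(Ω₂)=(-0.237858, 0.000000)
  term(m=+1) = (0.191584, 0.156169)   from Y*(Ω₁)=(0.297405, -0.577597), Y(Ω₂)=(-0.078719, 0.372224)
  term(m=+2) = (0.005493, 0.026691)   from Y*(Ω₁)=(-0.154467, -0.216458), Y(Ω₂)=(-0.093702, -0.041488)
  term(m=+3) = (0.014479, -0.027749)   from Y*(Ω₁)=(-0.066072, 0.009601), Y(Ω₂)=(-0.274380, 0.380112)
  term(m=+4) = (-0.004819, 0.002072)   from Y*(Ω₁)=(-0.003820, 0.011109), Y(Ω₂)=(0.300156, 0.330612)
  term(m=+5) = (0.000370, 0.000105)   from Y*(Ω₁)=(0.001055, 0.001101), Y(Ω₂)=(0.217798, -0.127243)
  term(m=+6) = (-0.000008, -0.000012)   from Y*(Ω₁)=(0.000141, -0.000042), Y(Ω₂)=(-0.030532, -0.092031)
  term(m=+7) = (-0.000000, 0.000000)   from Y*(Ω₁)=(0.000002, -0.000010), Y(Ω₂)=(-0.025491, 0.002865)
  term(m=+8) = (0.000000, -0.000000)   from Y*(Ω₁)=(-0.000000, -0.000000), Y(Ω₂)=(-0.000405, 0.004184)
Total Σ_m = (0.271869, -0.000000). Multiply by 0.739198: (0.200965, -0.000000). P_8(cos γ) = 0.200965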